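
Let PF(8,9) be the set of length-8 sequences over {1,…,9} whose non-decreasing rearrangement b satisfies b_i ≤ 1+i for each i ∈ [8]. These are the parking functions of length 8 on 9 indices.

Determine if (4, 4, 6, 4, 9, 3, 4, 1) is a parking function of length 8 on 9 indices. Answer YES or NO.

Sorted: b = (1, 3, 4, 4, 4, 4, 6, 9).
  b_1=1 ≤ 2
  b_2=3 ≤ 3
  b_3=4 ≤ 4
  b_4=4 ≤ 5
  b_5=4 ≤ 6
  b_6=4 ≤ 7
  b_7=6 ≤ 8
  b_8=9 ≤ 9
All bounds hold ⇒ YES

YES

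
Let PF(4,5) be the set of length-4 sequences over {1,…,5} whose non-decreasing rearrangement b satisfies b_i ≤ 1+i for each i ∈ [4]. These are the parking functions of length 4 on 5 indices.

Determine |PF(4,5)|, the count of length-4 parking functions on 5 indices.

432

#PF = (5+1−4)·(5+1)^{4−1} = 2·216 = 432 (Pollak)
E.g. (4,1,1,2) → sorted (1,1,2,4): b_i ≤ 1+i ∀i, a PF.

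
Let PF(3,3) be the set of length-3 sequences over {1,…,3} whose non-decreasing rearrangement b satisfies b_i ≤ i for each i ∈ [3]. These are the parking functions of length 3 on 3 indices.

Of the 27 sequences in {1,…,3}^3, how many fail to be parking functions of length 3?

11

|PF(3,3)| = 1·4^2 = 1·16 = 16 (Pollak)
Check (1,3,3) → sorted (1,3,3): b_2=3>2, not a PF.
3^3 − 16 = 27 − 16 = 11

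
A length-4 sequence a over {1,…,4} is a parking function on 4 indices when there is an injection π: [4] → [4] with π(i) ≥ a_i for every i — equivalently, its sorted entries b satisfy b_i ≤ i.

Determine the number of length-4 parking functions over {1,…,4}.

|PF| = 1·5^3 = 1 · 125 = 125
One tuple (3,1,1,1) → sorted (1,1,1,3): b_i ≤ i ∀i, a PF.

125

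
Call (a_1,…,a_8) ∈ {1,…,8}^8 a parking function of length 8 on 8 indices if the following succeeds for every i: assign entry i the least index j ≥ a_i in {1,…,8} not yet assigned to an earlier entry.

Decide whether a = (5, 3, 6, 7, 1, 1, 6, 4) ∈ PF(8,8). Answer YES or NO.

YES

Rearranged: b = (1, 1, 3, 4, 5, 6, 6, 7).
  b_1=1 ≤ 1
  b_2=1 ≤ 2
  b_3=3 ≤ 3
  b_4=4 ≤ 4
  b_5=5 ≤ 5
  b_6=6 ≤ 6
  b_7=6 ≤ 7
  b_8=7 ≤ 8
All bounds hold ⇒ YES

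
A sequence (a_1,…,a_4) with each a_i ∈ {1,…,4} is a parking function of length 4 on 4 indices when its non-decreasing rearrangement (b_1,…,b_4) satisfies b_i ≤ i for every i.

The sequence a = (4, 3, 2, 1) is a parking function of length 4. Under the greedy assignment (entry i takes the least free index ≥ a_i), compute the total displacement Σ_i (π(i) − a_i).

Σπ = 4·5/2 = 10 (π permutes [4]); Σa = 4+3+2+1 = 10; disp = 10−10 = 0.

0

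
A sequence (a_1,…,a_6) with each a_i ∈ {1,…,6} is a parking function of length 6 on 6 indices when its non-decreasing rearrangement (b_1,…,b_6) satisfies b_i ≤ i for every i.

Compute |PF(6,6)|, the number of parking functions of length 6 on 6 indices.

16807

#PF = 1·7^5 = 1·16807 = 16807 [KW]
E.g. (1,3,1,2,3,1) → sorted (1,1,1,2,3,3): b_i ≤ i ∀i, a PF.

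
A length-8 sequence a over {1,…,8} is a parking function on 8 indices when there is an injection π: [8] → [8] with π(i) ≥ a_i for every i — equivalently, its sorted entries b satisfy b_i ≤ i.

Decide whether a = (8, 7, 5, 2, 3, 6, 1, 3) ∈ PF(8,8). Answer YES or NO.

Rearranged: b = (1, 2, 3, 3, 5, 6, 7, 8).
  b_1=1 ≤ 1
  b_2=2 ≤ 2
  b_3=3 ≤ 3
  b_4=3 ≤ 4
  b_5=5 ≤ 5
  b_6=6 ≤ 6
  b_7=7 ≤ 7
  b_8=8 ≤ 8
All bounds hold ⇒ YES

YES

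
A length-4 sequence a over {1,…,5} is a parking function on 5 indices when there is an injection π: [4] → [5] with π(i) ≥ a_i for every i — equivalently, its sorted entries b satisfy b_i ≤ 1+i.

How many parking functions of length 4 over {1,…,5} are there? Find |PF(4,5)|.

432

|PF| = (5+1−4)·(5+1)^{4−1} = 2 · 216 = 432
Example (3,4,1,5) → sorted (1,3,4,5): b_i ≤ 1+i ∀i, a PF.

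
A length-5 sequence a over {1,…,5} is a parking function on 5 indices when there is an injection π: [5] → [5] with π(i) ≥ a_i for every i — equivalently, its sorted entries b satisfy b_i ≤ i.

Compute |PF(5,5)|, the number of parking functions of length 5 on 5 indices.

1296

Count = (6−5)·6^(5−1) = 1×1296 = 1296 (Pollak)
One tuple (4,2,3,2,1) → sorted (1,2,2,3,4): b_i ≤ i ∀i, a PF.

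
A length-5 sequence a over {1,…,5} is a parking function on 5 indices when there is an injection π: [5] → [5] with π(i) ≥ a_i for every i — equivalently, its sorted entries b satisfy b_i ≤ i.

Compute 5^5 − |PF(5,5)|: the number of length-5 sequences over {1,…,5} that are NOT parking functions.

1829

|PF| = (6−5)·6^(5−1) = 1 · 1296 = 1296 [KW]
E.g. (1,4,5,5,2) → sorted (1,2,4,5,5): b_3=4>3, not a PF.
5^5 − 1296 = 3125 − 1296 = 1829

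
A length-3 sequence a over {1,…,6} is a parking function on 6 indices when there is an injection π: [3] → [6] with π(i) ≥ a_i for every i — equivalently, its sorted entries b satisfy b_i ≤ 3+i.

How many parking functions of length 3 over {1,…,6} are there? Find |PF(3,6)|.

196

|PF(3,6)| = 4·7^2 = 4·49 = 196 (Konheim–Weiss)
E.g. (2,4,1) → sorted (1,2,4): b_i ≤ 3+i ∀i, a PF.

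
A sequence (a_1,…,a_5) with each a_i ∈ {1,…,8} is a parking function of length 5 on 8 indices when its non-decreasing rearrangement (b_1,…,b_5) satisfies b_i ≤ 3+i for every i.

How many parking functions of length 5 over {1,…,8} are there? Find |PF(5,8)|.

26244

|PF| = 4·9^4 = 4×6561 = 26244 (Pollak)
Check (5,1,8,6,4) → sorted (1,4,5,6,8): b_i ≤ 3+i ∀i, a PF.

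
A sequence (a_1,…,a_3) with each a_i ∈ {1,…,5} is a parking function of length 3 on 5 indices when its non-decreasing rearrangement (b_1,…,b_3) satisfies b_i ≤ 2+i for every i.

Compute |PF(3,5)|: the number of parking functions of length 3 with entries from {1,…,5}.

|PF(3,5)| = (6−3)·6^(3−1) = 3·36 = 108
Example (4,5,3) → sorted (3,4,5): b_i ≤ 2+i ∀i, a PF.

108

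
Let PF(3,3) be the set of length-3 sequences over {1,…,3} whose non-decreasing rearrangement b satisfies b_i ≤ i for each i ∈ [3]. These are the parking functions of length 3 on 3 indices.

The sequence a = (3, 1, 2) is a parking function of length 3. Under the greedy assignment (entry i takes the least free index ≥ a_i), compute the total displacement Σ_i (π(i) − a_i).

Σπ = 3·4/2 = 6 (π permutes [3]); Σa = 3+1+2 = 6; disp = 6−6 = 0.

0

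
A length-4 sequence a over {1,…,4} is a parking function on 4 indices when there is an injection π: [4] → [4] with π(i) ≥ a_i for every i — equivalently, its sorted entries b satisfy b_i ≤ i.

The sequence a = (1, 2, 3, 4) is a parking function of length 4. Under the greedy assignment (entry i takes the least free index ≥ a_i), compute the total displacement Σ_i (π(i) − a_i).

0

Σπ = 4·5/2 = 10 (π permutes [4]); Σa = 1+2+3+4 = 10; disp = 10−10 = 0.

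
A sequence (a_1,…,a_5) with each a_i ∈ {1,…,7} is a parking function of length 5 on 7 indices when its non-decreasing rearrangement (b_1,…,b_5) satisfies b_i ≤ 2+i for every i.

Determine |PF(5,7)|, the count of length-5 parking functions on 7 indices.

12288

#PF = (8−5)·8^(5−1) = 3·4096 = 12288
Example (3,5,1,1,6) → sorted (1,1,3,5,6): b_i ≤ 2+i ∀i, a PF.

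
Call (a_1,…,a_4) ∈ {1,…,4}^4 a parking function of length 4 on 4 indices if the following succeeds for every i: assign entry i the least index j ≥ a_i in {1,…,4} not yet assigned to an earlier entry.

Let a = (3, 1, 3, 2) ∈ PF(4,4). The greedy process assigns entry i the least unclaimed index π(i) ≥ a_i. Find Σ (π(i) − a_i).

1

Σπ = 4·5/2 = 10 (π permutes [4]); Σa = 3+1+3+2 = 9; disp = 10−9 = 1.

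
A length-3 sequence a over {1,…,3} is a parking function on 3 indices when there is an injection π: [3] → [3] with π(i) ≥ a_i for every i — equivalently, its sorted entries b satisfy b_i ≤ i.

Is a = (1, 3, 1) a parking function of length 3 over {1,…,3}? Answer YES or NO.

Sorted: b = (1, 1, 3).
  b_1=1 ≤ 1
  b_2=1 ≤ 2
  b_3=3 ≤ 3
All bounds hold ⇒ YES

YES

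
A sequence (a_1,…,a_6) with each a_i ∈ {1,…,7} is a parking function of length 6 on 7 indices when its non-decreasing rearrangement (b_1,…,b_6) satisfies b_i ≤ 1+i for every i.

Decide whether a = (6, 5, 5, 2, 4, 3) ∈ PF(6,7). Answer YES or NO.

Rearranged: b = (2, 3, 4, 5, 5, 6).
  b_1=2 ≤ 2
  b_2=3 ≤ 3
  b_3=4 ≤ 4
  b_4=5 ≤ 5
  b_5=5 ≤ 6
  b_6=6 ≤ 7
All bounds hold ⇒ YES

YES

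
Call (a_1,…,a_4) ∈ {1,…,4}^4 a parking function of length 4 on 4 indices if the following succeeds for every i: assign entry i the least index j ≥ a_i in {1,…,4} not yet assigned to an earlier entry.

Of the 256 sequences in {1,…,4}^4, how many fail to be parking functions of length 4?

#PF = (5−4)·5^(4−1) = 1×125 = 125 (Konheim–Weiss)
E.g. (3,4,4,4) → sorted (3,4,4,4): b_1=3>1, not a PF.
So 256 − 125 = 131 fail.

131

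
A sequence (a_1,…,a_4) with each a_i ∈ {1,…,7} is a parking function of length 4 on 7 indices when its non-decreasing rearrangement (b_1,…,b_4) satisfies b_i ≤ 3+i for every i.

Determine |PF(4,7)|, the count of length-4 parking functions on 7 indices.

2048

#PF = 4·8^3 = 4×512 = 2048 (Konheim–Weiss)
E.g. (5,1,3,5) → sorted (1,3,5,5): b_i ≤ 3+i ∀i, a PF.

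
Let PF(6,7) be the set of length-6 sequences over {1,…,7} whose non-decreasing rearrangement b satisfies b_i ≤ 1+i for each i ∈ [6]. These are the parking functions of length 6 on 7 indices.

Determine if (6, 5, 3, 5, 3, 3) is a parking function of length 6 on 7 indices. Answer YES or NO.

Order a: b = (3, 3, 3, 5, 5, 6).
  b_1=3 > 2
  fails at i=1 ⇒ NO

NO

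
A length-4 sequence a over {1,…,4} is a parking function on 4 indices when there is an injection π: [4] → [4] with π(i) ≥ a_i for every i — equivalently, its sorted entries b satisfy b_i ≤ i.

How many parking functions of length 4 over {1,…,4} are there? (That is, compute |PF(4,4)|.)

125

|PF| = (4−4+1)·(4+1)^(4−1) = 1·125 = 125 (Konheim–Weiss)
Example (3,1,3,2) → sorted (1,2,3,3): b_i ≤ i ∀i, a PF.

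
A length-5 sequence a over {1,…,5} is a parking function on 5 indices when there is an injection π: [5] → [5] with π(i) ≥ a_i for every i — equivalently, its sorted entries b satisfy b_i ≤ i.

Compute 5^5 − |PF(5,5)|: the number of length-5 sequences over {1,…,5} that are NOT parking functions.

1829

|PF(5,5)| = (5+1−5)·(5+1)^{5−1} = 1·1296 = 1296 (Pollak)
Example (4,1,4,4,5) → sorted (1,4,4,4,5): b_2=4>2, not a PF.
5^5 − 1296 = 3125 − 1296 = 1829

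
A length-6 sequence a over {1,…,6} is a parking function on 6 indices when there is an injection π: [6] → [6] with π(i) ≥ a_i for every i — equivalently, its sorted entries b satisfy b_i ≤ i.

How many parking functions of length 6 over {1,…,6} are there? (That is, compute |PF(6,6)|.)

#PF = (6−6+1)·(6+1)^(6−1) = 1·16807 = 16807 (Konheim–Weiss)
Example (3,2,1,5,4,6) → sorted (1,2,3,4,5,6): b_i ≤ i ∀i, a PF.

16807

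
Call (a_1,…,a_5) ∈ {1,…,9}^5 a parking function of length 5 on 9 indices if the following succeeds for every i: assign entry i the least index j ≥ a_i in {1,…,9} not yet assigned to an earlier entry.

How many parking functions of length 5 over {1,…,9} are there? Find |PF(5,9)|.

50000

#PF = 5·10^4 = 5·10000 = 50000 (Pollak)
Check (2,4,5,5,7) → sorted (2,4,5,5,7): b_i ≤ 4+i ∀i, a PF.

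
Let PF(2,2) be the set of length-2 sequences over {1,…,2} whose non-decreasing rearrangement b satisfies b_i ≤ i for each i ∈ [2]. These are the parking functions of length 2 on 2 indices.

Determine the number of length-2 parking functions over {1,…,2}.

3

Count = (3−2)·3^(2−1) = 1 · 3 = 3
Example (2,1) → sorted (1,2): b_i ≤ i ∀i, a PF.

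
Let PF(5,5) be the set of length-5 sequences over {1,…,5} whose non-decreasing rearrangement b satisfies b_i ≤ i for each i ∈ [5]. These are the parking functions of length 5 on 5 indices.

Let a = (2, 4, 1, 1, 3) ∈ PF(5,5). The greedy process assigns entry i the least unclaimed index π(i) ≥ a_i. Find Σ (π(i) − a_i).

4

Σπ(i) = 1+…+5 = 15; Σa = 2+4+1+1+3 = 11; disp = 15−11 = 4.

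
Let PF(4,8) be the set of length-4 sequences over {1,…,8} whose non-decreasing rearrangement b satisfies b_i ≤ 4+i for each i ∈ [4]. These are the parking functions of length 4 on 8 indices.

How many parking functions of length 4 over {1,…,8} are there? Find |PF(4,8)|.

|PF| = (8−4+1)·(8+1)^(4−1) = 5×729 = 3645 (Konheim–Weiss)
E.g. (6,7,6,1) → sorted (1,6,6,7): b_i ≤ 4+i ∀i, a PF.

3645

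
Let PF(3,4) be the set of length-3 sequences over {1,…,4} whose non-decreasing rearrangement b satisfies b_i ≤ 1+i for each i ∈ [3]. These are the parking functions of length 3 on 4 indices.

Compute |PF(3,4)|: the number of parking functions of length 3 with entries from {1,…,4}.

50

|PF(3,4)| = (5−3)·5^(3−1) = 2×25 = 50 (Konheim–Weiss)
Example (2,1,2) → sorted (1,2,2): b_i ≤ 1+i ∀i, a PF.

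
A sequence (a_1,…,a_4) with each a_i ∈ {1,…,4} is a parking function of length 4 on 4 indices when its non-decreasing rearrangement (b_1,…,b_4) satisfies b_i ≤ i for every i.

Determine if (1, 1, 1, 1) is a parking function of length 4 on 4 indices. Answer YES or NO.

YES

Rearranged: b = (1, 1, 1, 1).
  b_1=1 ≤ 1
  b_2=1 ≤ 2
  b_3=1 ≤ 3
  b_4=1 ≤ 4
All bounds hold ⇒ YES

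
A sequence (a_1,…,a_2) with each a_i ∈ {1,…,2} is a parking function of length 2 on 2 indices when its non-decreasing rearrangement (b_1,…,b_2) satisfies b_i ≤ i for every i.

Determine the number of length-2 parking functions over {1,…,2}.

|PF(2,2)| = 1·3^1 = 1×3 = 3
E.g. (2,1) → sorted (1,2): b_i ≤ i ∀i, a PF.

3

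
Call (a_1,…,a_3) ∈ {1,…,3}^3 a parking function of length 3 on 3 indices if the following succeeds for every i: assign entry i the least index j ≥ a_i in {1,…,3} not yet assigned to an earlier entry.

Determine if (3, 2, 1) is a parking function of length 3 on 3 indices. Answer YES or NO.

YES

Rearranged: b = (1, 2, 3).
  b_1=1 ≤ 1
  b_2=2 ≤ 2
  b_3=3 ≤ 3
All bounds hold ⇒ YES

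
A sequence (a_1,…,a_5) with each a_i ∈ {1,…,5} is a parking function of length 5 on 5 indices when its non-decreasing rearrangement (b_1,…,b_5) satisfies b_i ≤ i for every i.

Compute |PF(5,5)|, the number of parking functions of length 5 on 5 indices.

1296

#PF = (6−5)·6^(5−1) = 1 · 1296 = 1296 (Konheim–Weiss)
E.g. (4,1,2,2,2) → sorted (1,2,2,2,4): b_i ≤ i ∀i, a PF.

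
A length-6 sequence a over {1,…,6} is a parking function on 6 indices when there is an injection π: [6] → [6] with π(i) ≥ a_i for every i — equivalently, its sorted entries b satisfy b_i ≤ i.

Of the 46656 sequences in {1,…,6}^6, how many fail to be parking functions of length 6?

#PF = 1·7^5 = 1 · 16807 = 16807 (Konheim–Weiss)
Check (3,3,6,6,3,6) → sorted (3,3,3,6,6,6): b_1=3>1, not a PF.
Total 46656; non-PF = 46656−16807 = 29849

29849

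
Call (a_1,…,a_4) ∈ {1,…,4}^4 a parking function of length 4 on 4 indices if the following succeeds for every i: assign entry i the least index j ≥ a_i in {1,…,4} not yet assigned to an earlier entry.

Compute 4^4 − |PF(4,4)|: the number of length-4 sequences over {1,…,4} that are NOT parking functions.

131

Count = (4−4+1)·(4+1)^(4−1) = 1 · 125 = 125 (Konheim–Weiss)
One tuple (2,3,4,3) → sorted (2,3,3,4): b_1=2>1, not a PF.
So 256 − 125 = 131 fail.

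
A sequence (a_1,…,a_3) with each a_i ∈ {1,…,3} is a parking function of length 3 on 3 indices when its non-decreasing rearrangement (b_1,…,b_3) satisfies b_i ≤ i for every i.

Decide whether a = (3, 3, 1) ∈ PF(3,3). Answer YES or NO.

NO

Rearranged: b = (1, 3, 3).
  b_1=1 ≤ 1
  b_2=3 > 2
  fails at i=2 ⇒ NO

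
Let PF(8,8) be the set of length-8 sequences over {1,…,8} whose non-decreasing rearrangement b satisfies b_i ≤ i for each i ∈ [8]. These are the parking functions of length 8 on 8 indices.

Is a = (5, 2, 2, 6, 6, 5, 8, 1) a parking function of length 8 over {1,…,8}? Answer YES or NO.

NO

Sorted: b = (1, 2, 2, 5, 5, 6, 6, 8).
  b_1=1 ≤ 1
  b_2=2 ≤ 2
  b_3=2 ≤ 3
  b_4=5 > 4
  fails at i=4 ⇒ NO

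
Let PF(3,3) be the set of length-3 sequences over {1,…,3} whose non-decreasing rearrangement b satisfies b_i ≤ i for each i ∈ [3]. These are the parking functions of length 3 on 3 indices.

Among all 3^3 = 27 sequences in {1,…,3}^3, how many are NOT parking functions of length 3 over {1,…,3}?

|PF| = (3+1−3)·(3+1)^{3−1} = 1 · 16 = 16 (Pollak)
Check (3,3,3) → sorted (3,3,3): b_1=3>1, not a PF.
So 27 − 16 = 11 fail.

11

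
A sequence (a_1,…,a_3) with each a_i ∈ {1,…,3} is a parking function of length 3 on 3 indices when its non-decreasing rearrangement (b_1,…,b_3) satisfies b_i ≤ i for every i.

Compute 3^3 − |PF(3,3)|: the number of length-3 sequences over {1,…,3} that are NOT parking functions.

11

|PF(3,3)| = (3+1−3)·(3+1)^{3−1} = 1·16 = 16
One tuple (2,3,3) → sorted (2,3,3): b_1=2>1, not a PF.
3^3 − 16 = 27 − 16 = 11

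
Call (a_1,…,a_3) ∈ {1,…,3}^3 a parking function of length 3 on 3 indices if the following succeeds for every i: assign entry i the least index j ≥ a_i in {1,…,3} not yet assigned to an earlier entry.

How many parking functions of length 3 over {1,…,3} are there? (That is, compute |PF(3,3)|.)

16

#PF = 1·4^2 = 1 · 16 = 16
E.g. (1,2,1) → sorted (1,1,2): b_i ≤ i ∀i, a PF.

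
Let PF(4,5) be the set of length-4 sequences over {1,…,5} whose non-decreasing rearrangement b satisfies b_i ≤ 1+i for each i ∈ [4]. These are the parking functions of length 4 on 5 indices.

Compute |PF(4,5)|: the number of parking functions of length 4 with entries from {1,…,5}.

#PF = (5+1−4)·(5+1)^{4−1} = 2·216 = 432 (Konheim–Weiss)
One tuple (2,1,3,3) → sorted (1,2,3,3): b_i ≤ 1+i ∀i, a PF.

432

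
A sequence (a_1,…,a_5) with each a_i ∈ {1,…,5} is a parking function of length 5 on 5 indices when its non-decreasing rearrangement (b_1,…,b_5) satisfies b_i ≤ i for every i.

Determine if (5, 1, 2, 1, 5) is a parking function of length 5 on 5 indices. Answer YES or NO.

NO

Order a: b = (1, 1, 2, 5, 5).
  b_1=1 ≤ 1
  b_2=1 ≤ 2
  b_3=2 ≤ 3
  b_4=5 > 4
  fails at i=4 ⇒ NO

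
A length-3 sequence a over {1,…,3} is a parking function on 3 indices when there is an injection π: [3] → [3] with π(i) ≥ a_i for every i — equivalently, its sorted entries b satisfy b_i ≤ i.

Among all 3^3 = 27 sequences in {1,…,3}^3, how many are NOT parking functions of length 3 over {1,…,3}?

|PF| = (3+1−3)·(3+1)^{3−1} = 1 · 16 = 16
Check (2,3,3) → sorted (2,3,3): b_1=2>1, not a PF.
So 27 − 16 = 11 fail.

11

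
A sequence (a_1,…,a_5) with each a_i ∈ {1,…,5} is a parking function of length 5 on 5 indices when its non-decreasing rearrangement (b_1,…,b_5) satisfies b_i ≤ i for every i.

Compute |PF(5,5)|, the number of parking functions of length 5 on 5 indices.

Count = 1·6^4 = 1 · 1296 = 1296 [KW]
E.g. (1,3,2,1,2) → sorted (1,1,2,2,3): b_i ≤ i ∀i, a PF.

1296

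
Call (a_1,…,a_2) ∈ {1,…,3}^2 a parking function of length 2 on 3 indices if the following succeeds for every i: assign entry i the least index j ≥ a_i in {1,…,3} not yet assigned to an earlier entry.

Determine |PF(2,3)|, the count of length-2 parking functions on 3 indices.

Count = (4−2)·4^(2−1) = 2 · 4 = 8 (Pollak)
One tuple (2,2) → sorted (2,2): b_i ≤ 1+i ∀i, a PF.

8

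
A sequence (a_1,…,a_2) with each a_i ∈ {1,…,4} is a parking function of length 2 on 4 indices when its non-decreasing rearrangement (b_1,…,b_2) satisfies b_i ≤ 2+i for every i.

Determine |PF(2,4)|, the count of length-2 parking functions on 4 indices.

#PF = (4−2+1)·(4+1)^(2−1) = 3 · 5 = 15 (Konheim–Weiss)
Check (2,4) → sorted (2,4): b_i ≤ 2+i ∀i, a PF.

15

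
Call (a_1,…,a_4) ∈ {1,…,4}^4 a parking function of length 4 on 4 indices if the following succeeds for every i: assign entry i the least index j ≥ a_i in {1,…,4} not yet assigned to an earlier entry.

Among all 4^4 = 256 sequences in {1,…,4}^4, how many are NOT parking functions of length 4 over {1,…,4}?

131

|PF(4,4)| = (4−4+1)·(4+1)^(4−1) = 1×125 = 125 (Konheim–Weiss)
One tuple (4,4,1,3) → sorted (1,3,4,4): b_2=3>2, not a PF.
Total 256; non-PF = 256−125 = 131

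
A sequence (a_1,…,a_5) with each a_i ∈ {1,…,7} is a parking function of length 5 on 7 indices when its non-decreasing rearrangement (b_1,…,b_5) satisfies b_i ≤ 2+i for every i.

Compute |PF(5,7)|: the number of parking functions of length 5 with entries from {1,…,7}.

12288

Count = (8−5)·8^(5−1) = 3 · 4096 = 12288
One tuple (1,4,7,5,4) → sorted (1,4,4,5,7): b_i ≤ 2+i ∀i, a PF.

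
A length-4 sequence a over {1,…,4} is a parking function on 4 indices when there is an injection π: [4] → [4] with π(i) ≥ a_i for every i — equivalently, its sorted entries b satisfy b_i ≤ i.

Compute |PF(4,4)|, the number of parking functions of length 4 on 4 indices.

125

|PF(4,4)| = 1·5^3 = 1·125 = 125 (Pollak)
Check (2,1,4,1) → sorted (1,1,2,4): b_i ≤ i ∀i, a PF.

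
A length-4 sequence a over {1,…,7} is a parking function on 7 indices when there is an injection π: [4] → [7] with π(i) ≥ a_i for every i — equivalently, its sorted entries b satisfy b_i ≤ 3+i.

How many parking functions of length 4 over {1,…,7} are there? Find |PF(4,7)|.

Count = 4·8^3 = 4×512 = 2048 (Pollak)
Example (6,4,7,1) → sorted (1,4,6,7): b_i ≤ 3+i ∀i, a PF.

2048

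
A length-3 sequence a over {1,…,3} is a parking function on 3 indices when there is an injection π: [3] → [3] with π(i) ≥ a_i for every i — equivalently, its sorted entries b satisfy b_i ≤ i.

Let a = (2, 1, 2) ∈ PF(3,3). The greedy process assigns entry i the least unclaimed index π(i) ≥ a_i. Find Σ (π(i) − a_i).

1

Σπ(i) = 1+…+3 = 6; Σa = 2+1+2 = 5; disp = 6−5 = 1.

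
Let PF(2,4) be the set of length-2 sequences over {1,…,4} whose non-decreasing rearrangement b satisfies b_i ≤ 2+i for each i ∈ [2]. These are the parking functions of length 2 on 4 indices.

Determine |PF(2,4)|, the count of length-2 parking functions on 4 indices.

15

|PF(2,4)| = 3·5^1 = 3 · 5 = 15 (Konheim–Weiss)
Example (3,1) → sorted (1,3): b_i ≤ 2+i ∀i, a PF.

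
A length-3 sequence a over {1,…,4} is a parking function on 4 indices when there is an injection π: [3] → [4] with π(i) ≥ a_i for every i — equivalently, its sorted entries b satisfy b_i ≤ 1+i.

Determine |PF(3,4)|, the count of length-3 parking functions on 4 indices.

Count = (4−3+1)·(4+1)^(3−1) = 2 · 25 = 50
E.g. (1,1,4) → sorted (1,1,4): b_i ≤ 1+i ∀i, a PF.

50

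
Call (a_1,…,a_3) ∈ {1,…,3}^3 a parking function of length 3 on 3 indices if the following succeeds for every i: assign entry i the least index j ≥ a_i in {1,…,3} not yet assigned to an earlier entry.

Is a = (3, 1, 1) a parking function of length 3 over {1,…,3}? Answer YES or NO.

Order a: b = (1, 1, 3).
  b_1=1 ≤ 1
  b_2=1 ≤ 2
  b_3=3 ≤ 3
All bounds hold ⇒ YES

YES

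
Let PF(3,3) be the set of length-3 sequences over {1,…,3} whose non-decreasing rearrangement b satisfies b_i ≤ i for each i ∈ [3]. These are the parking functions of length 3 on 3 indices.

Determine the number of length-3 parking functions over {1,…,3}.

16

|PF(3,3)| = 1·4^2 = 1·16 = 16 (Konheim–Weiss)
One tuple (1,2,2) → sorted (1,2,2): b_i ≤ i ∀i, a PF.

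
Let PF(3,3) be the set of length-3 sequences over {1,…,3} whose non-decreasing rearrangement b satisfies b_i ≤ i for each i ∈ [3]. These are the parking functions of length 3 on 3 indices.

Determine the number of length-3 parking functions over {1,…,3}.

|PF| = (3+1−3)·(3+1)^{3−1} = 1×16 = 16 (Konheim–Weiss)
One tuple (1,3,2) → sorted (1,2,3): b_i ≤ i ∀i, a PF.

16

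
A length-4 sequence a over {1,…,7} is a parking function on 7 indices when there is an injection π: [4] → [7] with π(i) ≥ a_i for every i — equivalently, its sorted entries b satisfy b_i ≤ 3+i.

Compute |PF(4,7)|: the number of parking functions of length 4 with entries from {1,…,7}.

2048

#PF = (7+1−4)·(7+1)^{4−1} = 4×512 = 2048
Check (2,3,2,3) → sorted (2,2,3,3): b_i ≤ 3+i ∀i, a PF.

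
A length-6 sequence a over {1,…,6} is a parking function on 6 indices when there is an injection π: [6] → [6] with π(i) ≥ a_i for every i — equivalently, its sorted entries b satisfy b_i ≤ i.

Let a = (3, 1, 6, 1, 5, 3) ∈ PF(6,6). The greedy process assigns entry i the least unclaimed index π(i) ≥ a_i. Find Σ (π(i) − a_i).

2

Σπ(i) = 1+…+6 = 21; Σa = 3+1+6+1+5+3 = 19; disp = 21−19 = 2.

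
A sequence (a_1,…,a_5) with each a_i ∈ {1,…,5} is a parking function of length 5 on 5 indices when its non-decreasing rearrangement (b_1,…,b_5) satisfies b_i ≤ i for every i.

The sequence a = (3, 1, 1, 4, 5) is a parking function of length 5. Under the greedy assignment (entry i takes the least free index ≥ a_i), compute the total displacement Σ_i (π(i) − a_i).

1

Σπ(i) = 1+…+5 = 15; Σa = 3+1+1+4+5 = 14; disp = 15−14 = 1.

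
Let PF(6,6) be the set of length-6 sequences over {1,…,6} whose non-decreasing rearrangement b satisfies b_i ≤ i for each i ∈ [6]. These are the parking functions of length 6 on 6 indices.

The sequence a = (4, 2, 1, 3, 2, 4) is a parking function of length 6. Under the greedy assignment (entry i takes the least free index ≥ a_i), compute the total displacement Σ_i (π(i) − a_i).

5

Σπ = 6·7/2 = 21 (π permutes [6]); Σa = 4+2+1+3+2+4 = 16; disp = 21−16 = 5.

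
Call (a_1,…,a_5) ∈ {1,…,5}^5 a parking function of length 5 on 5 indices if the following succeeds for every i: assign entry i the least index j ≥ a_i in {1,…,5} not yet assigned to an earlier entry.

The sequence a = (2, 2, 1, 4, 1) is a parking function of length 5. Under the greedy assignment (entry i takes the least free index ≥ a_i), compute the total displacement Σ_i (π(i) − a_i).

Σπ = 15 ({1..5} each once); Σa = 2+2+1+4+1 = 10; disp = 15−10 = 5.

5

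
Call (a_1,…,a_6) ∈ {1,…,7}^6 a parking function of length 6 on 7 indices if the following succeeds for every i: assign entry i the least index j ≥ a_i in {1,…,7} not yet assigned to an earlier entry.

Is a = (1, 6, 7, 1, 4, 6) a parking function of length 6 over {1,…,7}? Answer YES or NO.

NO

Sorted: b = (1, 1, 4, 6, 6, 7).
  b_1=1 ≤ 2
  b_2=1 ≤ 3
  b_3=4 ≤ 4
  b_4=6 > 5
  fails at i=4 ⇒ NO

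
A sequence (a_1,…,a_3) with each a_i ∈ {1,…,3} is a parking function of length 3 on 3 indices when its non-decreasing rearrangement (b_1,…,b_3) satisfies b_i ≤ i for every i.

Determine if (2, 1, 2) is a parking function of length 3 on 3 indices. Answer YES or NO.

Rearranged: b = (1, 2, 2).
  b_1=1 ≤ 1
  b_2=2 ≤ 2
  b_3=2 ≤ 3
All bounds hold ⇒ YES

YES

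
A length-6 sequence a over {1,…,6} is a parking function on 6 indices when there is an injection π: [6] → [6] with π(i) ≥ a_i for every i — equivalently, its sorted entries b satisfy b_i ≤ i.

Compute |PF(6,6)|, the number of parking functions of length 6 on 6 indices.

|PF(6,6)| = 1·7^5 = 1×16807 = 16807
One tuple (1,4,1,3,2,1) → sorted (1,1,1,2,3,4): b_i ≤ i ∀i, a PF.

16807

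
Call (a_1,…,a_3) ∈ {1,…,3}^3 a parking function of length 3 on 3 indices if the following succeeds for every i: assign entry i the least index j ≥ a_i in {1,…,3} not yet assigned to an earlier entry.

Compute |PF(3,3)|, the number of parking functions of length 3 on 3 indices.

|PF(3,3)| = (3−3+1)·(3+1)^(3−1) = 1×16 = 16 (Konheim–Weiss)
Check (1,2,3) → sorted (1,2,3): b_i ≤ i ∀i, a PF.

16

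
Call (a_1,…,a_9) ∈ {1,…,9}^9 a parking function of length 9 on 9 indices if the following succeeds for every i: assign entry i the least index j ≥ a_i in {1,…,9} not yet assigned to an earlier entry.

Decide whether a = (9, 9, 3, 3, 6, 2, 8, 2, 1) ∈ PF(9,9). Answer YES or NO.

NO

Rearranged: b = (1, 2, 2, 3, 3, 6, 8, 9, 9).
  b_1=1 ≤ 1
  b_2=2 ≤ 2
  b_3=2 ≤ 3
  b_4=3 ≤ 4
  b_5=3 ≤ 5
  b_6=6 ≤ 6
  b_7=8 > 7
  fails at i=7 ⇒ NO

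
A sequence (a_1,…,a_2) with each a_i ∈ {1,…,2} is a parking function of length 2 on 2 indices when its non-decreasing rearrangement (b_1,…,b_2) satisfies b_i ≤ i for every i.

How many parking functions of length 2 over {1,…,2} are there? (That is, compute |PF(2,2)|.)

#PF = (3−2)·3^(2−1) = 1·3 = 3 (Konheim–Weiss)
E.g. (1,2) → sorted (1,2): b_i ≤ i ∀i, a PF.

3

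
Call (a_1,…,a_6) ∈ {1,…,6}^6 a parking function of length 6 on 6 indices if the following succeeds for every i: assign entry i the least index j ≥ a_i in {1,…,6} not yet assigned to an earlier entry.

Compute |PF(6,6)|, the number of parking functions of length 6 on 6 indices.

|PF(6,6)| = (7−6)·7^(6−1) = 1 · 16807 = 16807 (Pollak)
E.g. (2,2,6,3,1,5) → sorted (1,2,2,3,5,6): b_i ≤ i ∀i, a PF.

16807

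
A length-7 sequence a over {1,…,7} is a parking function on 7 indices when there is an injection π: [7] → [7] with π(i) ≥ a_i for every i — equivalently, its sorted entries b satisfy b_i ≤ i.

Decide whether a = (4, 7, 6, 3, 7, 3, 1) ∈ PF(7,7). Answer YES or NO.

Sorted: b = (1, 3, 3, 4, 6, 7, 7).
  b_1=1 ≤ 1
  b_2=3 > 2
  fails at i=2 ⇒ NO

NO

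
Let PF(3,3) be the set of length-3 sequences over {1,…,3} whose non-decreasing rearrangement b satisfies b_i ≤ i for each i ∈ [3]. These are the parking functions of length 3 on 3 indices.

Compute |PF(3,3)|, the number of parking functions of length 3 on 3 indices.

Count = (3+1−3)·(3+1)^{3−1} = 1×16 = 16
One tuple (2,1,2) → sorted (1,2,2): b_i ≤ i ∀i, a PF.

16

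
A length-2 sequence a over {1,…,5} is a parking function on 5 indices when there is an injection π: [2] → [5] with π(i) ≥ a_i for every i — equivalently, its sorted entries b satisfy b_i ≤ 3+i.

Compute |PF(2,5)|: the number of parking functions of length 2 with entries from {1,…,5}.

24

|PF(2,5)| = (5−2+1)·(5+1)^(2−1) = 4 · 6 = 24 (Pollak)
One tuple (3,1) → sorted (1,3): b_i ≤ 3+i ∀i, a PF.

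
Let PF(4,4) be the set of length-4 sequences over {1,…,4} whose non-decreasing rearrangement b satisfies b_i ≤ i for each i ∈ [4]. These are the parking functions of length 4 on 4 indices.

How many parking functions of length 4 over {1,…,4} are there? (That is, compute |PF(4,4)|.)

125

|PF| = 1·5^3 = 1·125 = 125 (Konheim–Weiss)
E.g. (1,4,3,2) → sorted (1,2,3,4): b_i ≤ i ∀i, a PF.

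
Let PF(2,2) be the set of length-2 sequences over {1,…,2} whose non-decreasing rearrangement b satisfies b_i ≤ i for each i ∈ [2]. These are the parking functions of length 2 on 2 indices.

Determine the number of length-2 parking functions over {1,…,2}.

3

Count = (2+1−2)·(2+1)^{2−1} = 1 · 3 = 3 [KW]
One tuple (1,1) → sorted (1,1): b_i ≤ i ∀i, a PF.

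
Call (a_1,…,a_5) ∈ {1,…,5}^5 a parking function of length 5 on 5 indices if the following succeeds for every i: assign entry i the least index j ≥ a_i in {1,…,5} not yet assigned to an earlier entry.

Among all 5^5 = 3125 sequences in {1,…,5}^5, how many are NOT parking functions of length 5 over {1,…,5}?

1829

#PF = 1·6^4 = 1·1296 = 1296 (Pollak)
E.g. (5,5,2,4,3) → sorted (2,3,4,5,5): b_1=2>1, not a PF.
Total 3125; non-PF = 3125−1296 = 1829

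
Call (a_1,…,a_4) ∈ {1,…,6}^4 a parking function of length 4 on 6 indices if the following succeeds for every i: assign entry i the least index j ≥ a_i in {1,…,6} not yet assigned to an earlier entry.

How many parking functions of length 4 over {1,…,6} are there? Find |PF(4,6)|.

1029

|PF| = 3·7^3 = 3·343 = 1029 (Pollak)
Example (1,1,3,4) → sorted (1,1,3,4): b_i ≤ 2+i ∀i, a PF.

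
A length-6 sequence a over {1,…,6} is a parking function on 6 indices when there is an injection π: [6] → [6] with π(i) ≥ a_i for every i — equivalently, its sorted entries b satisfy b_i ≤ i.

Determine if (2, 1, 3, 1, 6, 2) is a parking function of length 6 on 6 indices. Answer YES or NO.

YES

Order a: b = (1, 1, 2, 2, 3, 6).
  b_1=1 ≤ 1
  b_2=1 ≤ 2
  b_3=2 ≤ 3
  b_4=2 ≤ 4
  b_5=3 ≤ 5
  b_6=6 ≤ 6
All bounds hold ⇒ YES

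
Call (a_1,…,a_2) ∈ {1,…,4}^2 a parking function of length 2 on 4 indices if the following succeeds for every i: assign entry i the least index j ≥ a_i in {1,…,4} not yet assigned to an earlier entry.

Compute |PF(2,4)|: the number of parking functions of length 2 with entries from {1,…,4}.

15

|PF(2,4)| = (5−2)·5^(2−1) = 3·5 = 15 [KW]
E.g. (1,1) → sorted (1,1): b_i ≤ 2+i ∀i, a PF.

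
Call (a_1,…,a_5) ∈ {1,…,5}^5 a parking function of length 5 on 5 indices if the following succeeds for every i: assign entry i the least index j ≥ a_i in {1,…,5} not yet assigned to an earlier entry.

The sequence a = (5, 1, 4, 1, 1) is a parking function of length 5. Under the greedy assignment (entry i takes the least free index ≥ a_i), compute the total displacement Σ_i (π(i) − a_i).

3

Σπ = 15 ({1..5} each once); Σa = 5+1+4+1+1 = 12; disp = 15−12 = 3.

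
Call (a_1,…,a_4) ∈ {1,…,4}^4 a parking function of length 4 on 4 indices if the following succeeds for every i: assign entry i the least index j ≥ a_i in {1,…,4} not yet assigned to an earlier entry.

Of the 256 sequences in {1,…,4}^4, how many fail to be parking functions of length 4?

|PF(4,4)| = (5−4)·5^(4−1) = 1 · 125 = 125 (Konheim–Weiss)
E.g. (3,2,2,4) → sorted (2,2,3,4): b_1=2>1, not a PF.
4^4 − 125 = 256 − 125 = 131

131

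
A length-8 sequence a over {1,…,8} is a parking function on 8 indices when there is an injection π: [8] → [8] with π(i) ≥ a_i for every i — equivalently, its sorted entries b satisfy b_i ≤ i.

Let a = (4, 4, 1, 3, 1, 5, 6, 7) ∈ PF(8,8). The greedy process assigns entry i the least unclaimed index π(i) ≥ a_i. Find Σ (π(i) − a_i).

Σπ = 8·9/2 = 36 (π permutes [8]); Σa = 4+4+1+3+1+5+6+7 = 31; disp = 36−31 = 5.

5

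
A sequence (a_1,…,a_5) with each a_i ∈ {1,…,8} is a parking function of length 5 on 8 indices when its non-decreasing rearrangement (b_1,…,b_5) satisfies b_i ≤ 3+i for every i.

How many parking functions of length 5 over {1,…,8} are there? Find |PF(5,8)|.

#PF = (8+1−5)·(8+1)^{5−1} = 4 · 6561 = 26244 (Konheim–Weiss)
Check (4,7,2,3,8) → sorted (2,3,4,7,8): b_i ≤ 3+i ∀i, a PF.

26244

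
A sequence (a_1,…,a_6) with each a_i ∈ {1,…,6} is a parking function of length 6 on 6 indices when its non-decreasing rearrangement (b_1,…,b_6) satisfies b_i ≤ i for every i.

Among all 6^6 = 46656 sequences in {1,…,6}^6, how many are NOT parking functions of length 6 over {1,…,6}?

29849

|PF(6,6)| = (7−6)·7^(6−1) = 1·16807 = 16807
One tuple (4,5,4,6,4,6) → sorted (4,4,4,5,6,6): b_1=4>1, not a PF.
Total 46656; non-PF = 46656−16807 = 29849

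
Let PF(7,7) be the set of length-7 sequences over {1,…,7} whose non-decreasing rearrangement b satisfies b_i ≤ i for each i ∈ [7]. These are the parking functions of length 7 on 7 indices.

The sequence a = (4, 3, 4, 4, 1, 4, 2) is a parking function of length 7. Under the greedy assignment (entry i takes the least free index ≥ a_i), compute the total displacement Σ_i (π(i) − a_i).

6

Σπ = 28 ({1..7} each once); Σa = 4+3+4+4+1+4+2 = 22; disp = 28−22 = 6.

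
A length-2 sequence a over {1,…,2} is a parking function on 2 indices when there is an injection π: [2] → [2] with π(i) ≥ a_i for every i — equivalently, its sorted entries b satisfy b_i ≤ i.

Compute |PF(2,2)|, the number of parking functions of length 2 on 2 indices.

3

Count = (2−2+1)·(2+1)^(2−1) = 1·3 = 3 [KW]
One tuple (2,1) → sorted (1,2): b_i ≤ i ∀i, a PF.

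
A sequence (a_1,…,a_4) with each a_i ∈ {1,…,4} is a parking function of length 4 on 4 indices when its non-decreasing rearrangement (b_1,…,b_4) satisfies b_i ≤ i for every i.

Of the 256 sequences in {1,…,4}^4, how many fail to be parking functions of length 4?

|PF(4,4)| = 1·5^3 = 1·125 = 125
Example (2,3,2,4) → sorted (2,2,3,4): b_1=2>1, not a PF.
4^4 − 125 = 256 − 125 = 131

131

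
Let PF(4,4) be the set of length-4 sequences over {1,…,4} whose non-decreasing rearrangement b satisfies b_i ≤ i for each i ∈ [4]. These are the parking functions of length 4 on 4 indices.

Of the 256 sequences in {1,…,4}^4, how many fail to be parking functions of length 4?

|PF| = (4−4+1)·(4+1)^(4−1) = 1 · 125 = 125 (Konheim–Weiss)
Check (4,3,2,4) → sorted (2,3,4,4): b_1=2>1, not a PF.
4^4 − 125 = 256 − 125 = 131

131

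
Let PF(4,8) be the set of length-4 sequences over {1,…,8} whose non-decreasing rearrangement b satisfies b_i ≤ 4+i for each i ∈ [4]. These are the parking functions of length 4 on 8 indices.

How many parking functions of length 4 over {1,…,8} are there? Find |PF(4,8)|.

3645

#PF = (8−4+1)·(8+1)^(4−1) = 5×729 = 3645 [KW]
E.g. (1,2,3,1) → sorted (1,1,2,3): b_i ≤ 4+i ∀i, a PF.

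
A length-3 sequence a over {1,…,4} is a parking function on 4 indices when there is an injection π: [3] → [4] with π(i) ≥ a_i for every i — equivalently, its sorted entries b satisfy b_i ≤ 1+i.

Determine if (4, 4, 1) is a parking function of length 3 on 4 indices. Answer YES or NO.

Sorted: b = (1, 4, 4).
  b_1=1 ≤ 2
  b_2=4 > 3
  fails at i=2 ⇒ NO

NO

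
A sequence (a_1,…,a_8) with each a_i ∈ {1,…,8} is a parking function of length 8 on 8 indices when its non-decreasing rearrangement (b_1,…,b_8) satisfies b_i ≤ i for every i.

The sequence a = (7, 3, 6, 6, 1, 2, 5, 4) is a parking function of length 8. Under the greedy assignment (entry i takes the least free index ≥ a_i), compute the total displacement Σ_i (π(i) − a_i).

2

Σπ = 36 ({1..8} each once); Σa = 7+3+6+6+1+2+5+4 = 34; disp = 36−34 = 2.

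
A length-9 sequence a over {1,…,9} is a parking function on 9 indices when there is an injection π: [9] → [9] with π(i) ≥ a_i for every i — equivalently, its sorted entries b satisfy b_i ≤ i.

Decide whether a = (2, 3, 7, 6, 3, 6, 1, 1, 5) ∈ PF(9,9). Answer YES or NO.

Rearranged: b = (1, 1, 2, 3, 3, 5, 6, 6, 7).
  b_1=1 ≤ 1
  b_2=1 ≤ 2
  b_3=2 ≤ 3
  b_4=3 ≤ 4
  b_5=3 ≤ 5
  b_6=5 ≤ 6
  b_7=6 ≤ 7
  b_8=6 ≤ 8
  b_9=7 ≤ 9
All bounds hold ⇒ YES

YES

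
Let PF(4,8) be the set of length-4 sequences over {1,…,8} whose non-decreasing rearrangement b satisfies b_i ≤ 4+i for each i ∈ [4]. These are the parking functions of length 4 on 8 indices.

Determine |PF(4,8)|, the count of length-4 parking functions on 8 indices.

3645

#PF = 5·9^3 = 5 · 729 = 3645 [KW]
Example (7,6,6,2) → sorted (2,6,6,7): b_i ≤ 4+i ∀i, a PF.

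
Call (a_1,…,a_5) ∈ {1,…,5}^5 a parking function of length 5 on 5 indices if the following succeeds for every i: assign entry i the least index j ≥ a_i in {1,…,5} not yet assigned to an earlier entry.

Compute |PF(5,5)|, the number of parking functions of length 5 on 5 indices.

1296

|PF| = 1·6^4 = 1 · 1296 = 1296 (Konheim–Weiss)
E.g. (5,2,2,2,1) → sorted (1,2,2,2,5): b_i ≤ i ∀i, a PF.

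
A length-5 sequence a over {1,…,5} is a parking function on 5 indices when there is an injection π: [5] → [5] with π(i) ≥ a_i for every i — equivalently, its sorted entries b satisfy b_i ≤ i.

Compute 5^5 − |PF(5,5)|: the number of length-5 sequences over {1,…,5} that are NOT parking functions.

1829

|PF(5,5)| = (6−5)·6^(5−1) = 1·1296 = 1296 (Pollak)
E.g. (1,5,4,5,4) → sorted (1,4,4,5,5): b_2=4>2, not a PF.
So 3125 − 1296 = 1829 fail.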